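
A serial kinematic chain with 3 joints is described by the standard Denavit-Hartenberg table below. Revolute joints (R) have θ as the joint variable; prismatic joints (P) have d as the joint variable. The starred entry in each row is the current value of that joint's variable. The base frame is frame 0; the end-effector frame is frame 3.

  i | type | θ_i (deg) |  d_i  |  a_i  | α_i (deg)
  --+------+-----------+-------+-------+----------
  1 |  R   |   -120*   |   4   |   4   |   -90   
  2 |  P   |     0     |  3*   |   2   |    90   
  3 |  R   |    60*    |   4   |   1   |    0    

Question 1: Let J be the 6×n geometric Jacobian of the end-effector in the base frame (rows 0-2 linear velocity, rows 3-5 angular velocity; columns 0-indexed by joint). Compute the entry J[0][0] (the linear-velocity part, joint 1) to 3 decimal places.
axis z_0 = ẑ; lever o_n−o_0 = (0.0981,-7.5622,8.0000)
cross product → J_v[:, 0] = (7.5622,0.0981,-0.0000)
J_ω[:, 0] = z_0
entry J[0][0] = 7.5622

7.562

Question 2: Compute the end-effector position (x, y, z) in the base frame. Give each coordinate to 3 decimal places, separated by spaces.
after link 1: o_1 = (-2.0000, -3.4641, 4.0000)
after link 2: o_2 = (-0.4019, -6.6962, 4.0000)
after link 3: o_3 = (0.0981, -7.5622, 8.0000)

0.098 -7.562 8.000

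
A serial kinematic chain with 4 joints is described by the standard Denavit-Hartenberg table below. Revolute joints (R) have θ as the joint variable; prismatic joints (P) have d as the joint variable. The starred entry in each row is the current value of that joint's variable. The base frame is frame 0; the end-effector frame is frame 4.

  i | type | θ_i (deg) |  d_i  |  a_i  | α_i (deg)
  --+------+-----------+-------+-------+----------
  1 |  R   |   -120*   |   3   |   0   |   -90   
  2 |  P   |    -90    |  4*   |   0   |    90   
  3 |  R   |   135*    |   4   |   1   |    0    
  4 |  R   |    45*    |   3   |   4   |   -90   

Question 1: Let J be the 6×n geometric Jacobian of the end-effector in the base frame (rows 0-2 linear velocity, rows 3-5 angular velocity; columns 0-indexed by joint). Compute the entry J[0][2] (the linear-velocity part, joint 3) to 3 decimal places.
axis z_2 = (0.5000,0.8660,0.0000); lever o_n−o_2 = (4.1124,5.7086,-4.7071)
cross product → J_v[:, 2] = (-4.0765,2.3536,-0.7071)
J_ω[:, 2] = z_2
entry J[0][2] = -4.0765

-4.076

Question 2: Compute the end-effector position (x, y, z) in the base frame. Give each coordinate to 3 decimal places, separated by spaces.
after link 1: o_1 = (0.0000, 0.0000, 3.0000)
after link 2: o_2 = (3.4641, -2.0000, 3.0000)
after link 3: o_3 = (6.0765, 1.1105, 2.2929)
after link 4: o_4 = (7.5765, 3.7086, -1.7071)

7.576 3.709 -1.707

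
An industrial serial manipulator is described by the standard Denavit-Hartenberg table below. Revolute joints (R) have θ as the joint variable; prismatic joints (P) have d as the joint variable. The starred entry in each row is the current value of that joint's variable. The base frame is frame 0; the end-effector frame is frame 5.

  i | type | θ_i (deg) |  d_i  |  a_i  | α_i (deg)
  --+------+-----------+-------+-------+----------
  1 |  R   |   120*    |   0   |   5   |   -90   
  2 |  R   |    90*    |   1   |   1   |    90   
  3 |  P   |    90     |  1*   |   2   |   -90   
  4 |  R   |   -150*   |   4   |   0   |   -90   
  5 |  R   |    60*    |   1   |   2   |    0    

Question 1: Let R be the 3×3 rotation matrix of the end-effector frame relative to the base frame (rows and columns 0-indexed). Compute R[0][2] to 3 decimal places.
-0.866

End-effector z-axis (col 2 of R) = (-0.8660,0.5000,0.0000)
R[0][2] = -0.8660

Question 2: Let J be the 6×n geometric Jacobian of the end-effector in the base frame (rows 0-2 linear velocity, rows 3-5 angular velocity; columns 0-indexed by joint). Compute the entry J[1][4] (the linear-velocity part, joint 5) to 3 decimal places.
axis z_4 = (-0.8660,0.5000,0.0000); lever o_n−o_4 = (-0.3660,1.3660,-1.7321)
cross product → J_v[:, 4] = (-0.8660,-1.5000,-1.0000)
J_ω[:, 4] = z_4
entry J[1][4] = -1.5000

-1.500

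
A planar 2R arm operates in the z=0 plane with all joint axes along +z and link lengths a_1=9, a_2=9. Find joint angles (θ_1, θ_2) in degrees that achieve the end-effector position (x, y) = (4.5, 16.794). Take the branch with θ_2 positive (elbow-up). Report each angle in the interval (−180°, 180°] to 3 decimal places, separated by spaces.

cos θ_2 = (302.2884−9²−9²)/(2·9·9) = 0.8660; θ_2 = 30.0054° (elbow-up)
β = atan2(16.7940,4.5000) = 74.9998°; ψ = atan2(4.5007,16.7938) = 15.0027°
θ_1 = β − ψ = 59.9971°

59.997 30.005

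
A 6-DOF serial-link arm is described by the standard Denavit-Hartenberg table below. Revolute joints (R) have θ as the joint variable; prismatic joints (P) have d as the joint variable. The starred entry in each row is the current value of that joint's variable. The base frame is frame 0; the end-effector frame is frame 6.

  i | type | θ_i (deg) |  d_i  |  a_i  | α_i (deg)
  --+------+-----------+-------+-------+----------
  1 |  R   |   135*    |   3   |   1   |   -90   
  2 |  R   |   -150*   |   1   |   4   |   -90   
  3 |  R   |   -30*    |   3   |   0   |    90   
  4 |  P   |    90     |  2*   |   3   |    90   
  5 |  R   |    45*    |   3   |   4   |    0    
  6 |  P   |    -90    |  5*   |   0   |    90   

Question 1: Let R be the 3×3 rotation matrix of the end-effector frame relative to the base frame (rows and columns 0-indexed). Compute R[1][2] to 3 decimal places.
-0.033

End-effector z-axis (col 2 of R) = (0.8995,-0.0335,-0.4356)
R[1][2] = -0.0335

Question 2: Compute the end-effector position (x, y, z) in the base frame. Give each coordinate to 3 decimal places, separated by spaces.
after link 1: o_1 = (-0.7071, 0.7071, 3.0000)
after link 2: o_2 = (1.0353, -2.4495, 5.0000)
after link 3: o_3 = (-0.0254, -1.3888, 7.5981)
after link 4: o_4 = (-2.9232, -0.9405, 9.6962)
after link 5: o_5 = (-5.9909, -3.4582, 12.7376)
after link 6: o_6 = (-5.1070, -7.8776, 14.9026)

-5.107 -7.878 14.903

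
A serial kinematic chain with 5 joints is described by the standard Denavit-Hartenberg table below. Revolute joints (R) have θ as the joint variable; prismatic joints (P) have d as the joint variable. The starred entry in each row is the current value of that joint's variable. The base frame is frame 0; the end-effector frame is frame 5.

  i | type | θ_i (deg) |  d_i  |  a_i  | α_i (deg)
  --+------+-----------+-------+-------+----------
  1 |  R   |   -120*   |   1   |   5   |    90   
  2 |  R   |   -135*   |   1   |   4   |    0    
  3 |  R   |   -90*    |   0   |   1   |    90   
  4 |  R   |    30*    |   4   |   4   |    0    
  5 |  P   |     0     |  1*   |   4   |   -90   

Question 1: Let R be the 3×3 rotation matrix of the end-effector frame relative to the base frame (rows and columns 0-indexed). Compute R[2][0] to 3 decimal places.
End-effector x-axis (col 0 of R) = (-0.1268,0.7803,0.6124)
R[2][0] = 0.6124

0.612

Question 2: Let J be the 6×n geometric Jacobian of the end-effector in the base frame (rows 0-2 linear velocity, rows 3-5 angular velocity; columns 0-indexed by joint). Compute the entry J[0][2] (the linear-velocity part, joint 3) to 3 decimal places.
axis z_2 = (-0.8660,0.5000,0.0000); lever o_n−o_2 = (-2.4288,3.7932,9.1416)
cross product → J_v[:, 2] = (4.5708,7.9169,-2.0706)
J_ω[:, 2] = z_2
entry J[0][2] = 4.5708

4.571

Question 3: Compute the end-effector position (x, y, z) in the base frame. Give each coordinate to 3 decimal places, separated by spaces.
-4.381 2.413 7.313

after link 1: o_1 = (-2.5000, -4.3301, 1.0000)
after link 2: o_2 = (-1.9518, -1.3806, -1.8284)
after link 3: o_3 = (-1.5983, -0.7683, -1.1213)
after link 4: o_4 = (-3.5198, -0.0964, 4.1566)
after link 5: o_5 = (-4.3806, 2.4125, 7.3132)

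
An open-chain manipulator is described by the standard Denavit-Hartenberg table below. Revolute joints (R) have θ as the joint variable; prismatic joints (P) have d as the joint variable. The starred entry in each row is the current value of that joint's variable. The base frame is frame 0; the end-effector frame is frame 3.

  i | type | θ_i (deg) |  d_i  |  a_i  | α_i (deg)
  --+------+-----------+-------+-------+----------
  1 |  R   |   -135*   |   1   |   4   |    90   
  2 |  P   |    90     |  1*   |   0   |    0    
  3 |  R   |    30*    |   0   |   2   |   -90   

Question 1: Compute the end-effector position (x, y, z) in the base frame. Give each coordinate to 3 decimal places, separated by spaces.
after link 1: o_1 = (-2.8284, -2.8284, 1.0000)
after link 2: o_2 = (-3.5355, -2.1213, 1.0000)
after link 3: o_3 = (-2.8284, -1.4142, 2.7321)

-2.828 -1.414 2.732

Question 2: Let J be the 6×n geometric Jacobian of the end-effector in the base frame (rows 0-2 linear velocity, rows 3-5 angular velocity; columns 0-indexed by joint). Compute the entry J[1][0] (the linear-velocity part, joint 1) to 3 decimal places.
axis z_0 = ẑ; lever o_n−o_0 = (-2.8284,-1.4142,2.7321)
cross product → J_v[:, 0] = (1.4142,-2.8284,0.0000)
J_ω[:, 0] = z_0
entry J[1][0] = -2.8284

-2.828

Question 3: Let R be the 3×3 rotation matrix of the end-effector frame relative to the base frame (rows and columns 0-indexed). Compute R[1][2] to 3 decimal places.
0.612

End-effector z-axis (col 2 of R) = (0.6124,0.6124,-0.5000)
R[1][2] = 0.6124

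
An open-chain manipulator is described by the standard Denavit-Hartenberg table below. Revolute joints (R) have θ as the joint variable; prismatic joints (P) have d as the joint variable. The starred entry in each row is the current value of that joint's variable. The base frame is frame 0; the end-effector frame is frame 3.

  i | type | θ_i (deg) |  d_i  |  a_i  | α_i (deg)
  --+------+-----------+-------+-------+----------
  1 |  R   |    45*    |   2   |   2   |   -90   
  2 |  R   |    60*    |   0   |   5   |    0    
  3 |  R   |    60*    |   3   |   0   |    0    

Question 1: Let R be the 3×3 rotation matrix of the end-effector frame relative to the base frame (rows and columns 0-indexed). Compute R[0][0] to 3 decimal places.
End-effector x-axis (col 0 of R) = (-0.3536,-0.3536,-0.8660)
R[0][0] = -0.3536

-0.354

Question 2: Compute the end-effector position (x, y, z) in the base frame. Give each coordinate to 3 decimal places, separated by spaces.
after link 1: o_1 = (1.4142, 1.4142, 2.0000)
after link 2: o_2 = (3.1820, 3.1820, -2.3301)
after link 3: o_3 = (1.0607, 5.3033, -2.3301)

1.061 5.303 -2.330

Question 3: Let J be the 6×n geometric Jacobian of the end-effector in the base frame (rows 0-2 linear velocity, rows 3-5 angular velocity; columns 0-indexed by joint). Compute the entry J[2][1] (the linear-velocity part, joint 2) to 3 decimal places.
-2.500

axis z_1 = (-0.7071,0.7071,0.0000); lever o_n−o_1 = (-0.3536,3.8891,-4.3301)
cross product → J_v[:, 1] = (-3.0619,-3.0619,-2.5000)
J_ω[:, 1] = z_1
entry J[2][1] = -2.5000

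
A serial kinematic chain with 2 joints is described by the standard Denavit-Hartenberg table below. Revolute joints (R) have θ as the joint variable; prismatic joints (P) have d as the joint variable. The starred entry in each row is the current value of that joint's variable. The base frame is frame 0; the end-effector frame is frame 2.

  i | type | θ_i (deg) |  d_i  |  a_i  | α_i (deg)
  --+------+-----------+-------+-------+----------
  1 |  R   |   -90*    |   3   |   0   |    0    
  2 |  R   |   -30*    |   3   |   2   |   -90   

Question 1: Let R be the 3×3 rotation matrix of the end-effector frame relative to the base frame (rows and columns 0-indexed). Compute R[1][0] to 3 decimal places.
-0.866

End-effector x-axis (col 0 of R) = (-0.5000,-0.8660,0.0000)
R[1][0] = -0.8660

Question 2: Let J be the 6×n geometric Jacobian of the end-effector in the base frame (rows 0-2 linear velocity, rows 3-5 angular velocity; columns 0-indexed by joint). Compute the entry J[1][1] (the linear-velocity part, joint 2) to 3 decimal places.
-1.000

axis z_1 = (0.0000,0.0000,1.0000); lever o_n−o_1 = (-1.0000,-1.7321,3.0000)
cross product → J_v[:, 1] = (1.7321,-1.0000,0.0000)
J_ω[:, 1] = z_1
entry J[1][1] = -1.0000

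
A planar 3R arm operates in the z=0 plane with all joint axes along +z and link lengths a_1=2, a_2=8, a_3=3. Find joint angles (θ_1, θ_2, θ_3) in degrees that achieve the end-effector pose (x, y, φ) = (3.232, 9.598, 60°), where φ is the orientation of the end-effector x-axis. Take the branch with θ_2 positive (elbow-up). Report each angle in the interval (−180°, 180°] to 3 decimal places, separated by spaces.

-30.003 120.003 -30.000

wrist centre = target − a_3·(cos φ, sin φ) = (1.7320, 6.9999)
cos θ_2 = (51.9988−2²−8²)/(2·2·8) = -0.5000; θ_2 = 120.0026° (elbow-up)
β = atan2(6.9999,1.7320) = 76.1024°; ψ = atan2(6.9280,-2.0003) = 106.1049°
θ_1 = β − ψ = -30.0025°
θ_3 = φ − θ_1 − θ_2 = -30.0000° (wrapped to (-180°,180°])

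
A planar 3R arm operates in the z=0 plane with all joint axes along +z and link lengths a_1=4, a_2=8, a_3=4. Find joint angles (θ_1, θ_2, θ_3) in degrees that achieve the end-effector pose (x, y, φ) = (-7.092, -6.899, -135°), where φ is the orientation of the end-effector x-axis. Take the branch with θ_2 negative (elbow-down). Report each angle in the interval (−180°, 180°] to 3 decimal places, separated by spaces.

wrist centre = target − a_3·(cos φ, sin φ) = (-4.2636, -4.0706)
cos θ_2 = (34.7476−4²−8²)/(2·4·8) = -0.7071; θ_2 = -134.9969° (elbow-down)
β = atan2(-4.0706,-4.2636) = -136.3266°; ψ = atan2(-5.6572,-1.6565) = -106.3213°
θ_1 = β − ψ = -30.0053°
θ_3 = φ − θ_1 − θ_2 = 30.0022° (wrapped to (-180°,180°])

-30.005 -134.997 30.002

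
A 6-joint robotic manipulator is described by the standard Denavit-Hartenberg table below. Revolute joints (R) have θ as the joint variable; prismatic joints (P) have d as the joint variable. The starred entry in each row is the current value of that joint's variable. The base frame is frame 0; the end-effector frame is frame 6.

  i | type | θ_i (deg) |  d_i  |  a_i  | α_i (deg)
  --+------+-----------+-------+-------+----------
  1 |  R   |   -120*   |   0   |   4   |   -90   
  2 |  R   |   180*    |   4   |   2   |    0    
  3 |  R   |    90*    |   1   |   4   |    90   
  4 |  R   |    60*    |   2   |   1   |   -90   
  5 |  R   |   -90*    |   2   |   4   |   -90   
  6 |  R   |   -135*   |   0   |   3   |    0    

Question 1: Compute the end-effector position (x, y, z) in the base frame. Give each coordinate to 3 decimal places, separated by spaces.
7.804 -2.336 0.931

after link 1: o_1 = (-2.0000, -3.4641, 0.0000)
after link 2: o_2 = (2.4641, -3.7321, 0.0000)
after link 3: o_3 = (3.3301, -4.2321, 4.0000)
after link 4: o_4 = (5.0801, -2.9330, 4.5000)
after link 5: o_5 = (7.9462, 0.0311, 2.7679)
after link 6: o_6 = (7.8041, -2.3364, 0.9308)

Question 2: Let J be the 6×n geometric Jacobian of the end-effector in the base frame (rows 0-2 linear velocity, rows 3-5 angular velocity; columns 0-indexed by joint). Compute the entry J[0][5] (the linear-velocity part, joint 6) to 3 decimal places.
axis z_5 = (0.7500,-0.4330,0.5000); lever o_n−o_5 = (-0.1421,-2.3674,-1.8371)
cross product → J_v[:, 5] = (1.9792,1.3068,-1.8371)
J_ω[:, 5] = z_5
entry J[0][5] = 1.9792

1.979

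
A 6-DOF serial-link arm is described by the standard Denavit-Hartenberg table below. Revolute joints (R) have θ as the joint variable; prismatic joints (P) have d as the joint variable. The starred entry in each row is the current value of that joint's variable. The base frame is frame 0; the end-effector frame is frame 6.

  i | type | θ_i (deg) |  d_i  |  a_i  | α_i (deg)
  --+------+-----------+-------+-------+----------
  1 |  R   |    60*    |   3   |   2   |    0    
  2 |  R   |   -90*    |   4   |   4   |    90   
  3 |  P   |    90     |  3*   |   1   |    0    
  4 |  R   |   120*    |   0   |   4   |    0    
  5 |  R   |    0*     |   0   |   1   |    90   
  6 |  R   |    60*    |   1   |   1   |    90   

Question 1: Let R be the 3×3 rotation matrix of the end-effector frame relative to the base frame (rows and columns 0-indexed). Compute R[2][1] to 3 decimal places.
End-effector y-axis (col 1 of R) = (-0.4330,0.2500,0.8660)
R[2][1] = 0.8660

0.866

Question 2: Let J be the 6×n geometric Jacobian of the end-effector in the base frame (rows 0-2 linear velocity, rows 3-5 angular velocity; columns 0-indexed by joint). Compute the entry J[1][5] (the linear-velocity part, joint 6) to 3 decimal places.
-0.808

axis z_5 = (-0.4330,0.2500,0.8660); lever o_n−o_5 = (-1.2410,-0.2835,0.6160)
cross product → J_v[:, 5] = (0.3995,-0.8080,0.4330)
J_ω[:, 5] = z_5
entry J[1][5] = -0.8080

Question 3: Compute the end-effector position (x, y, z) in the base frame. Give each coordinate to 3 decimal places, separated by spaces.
-2.027 -0.984 6.116

after link 1: o_1 = (1.0000, 1.7321, 3.0000)
after link 2: o_2 = (4.4641, -0.2679, 7.0000)
after link 3: o_3 = (2.9641, -2.8660, 8.0000)
after link 4: o_4 = (-0.0359, -1.1340, 6.0000)
after link 5: o_5 = (-0.7859, -0.7010, 5.5000)
after link 6: o_6 = (-2.0269, -0.9845, 6.1160)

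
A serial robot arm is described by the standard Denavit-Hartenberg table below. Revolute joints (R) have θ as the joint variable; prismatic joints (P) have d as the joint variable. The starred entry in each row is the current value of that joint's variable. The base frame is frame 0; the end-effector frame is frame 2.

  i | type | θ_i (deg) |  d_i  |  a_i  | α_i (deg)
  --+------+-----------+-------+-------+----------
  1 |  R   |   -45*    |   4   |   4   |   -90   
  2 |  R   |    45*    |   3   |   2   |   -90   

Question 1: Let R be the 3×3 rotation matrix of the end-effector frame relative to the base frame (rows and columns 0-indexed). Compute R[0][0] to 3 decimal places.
End-effector x-axis (col 0 of R) = (0.5000,-0.5000,-0.7071)
R[0][0] = 0.5000

0.500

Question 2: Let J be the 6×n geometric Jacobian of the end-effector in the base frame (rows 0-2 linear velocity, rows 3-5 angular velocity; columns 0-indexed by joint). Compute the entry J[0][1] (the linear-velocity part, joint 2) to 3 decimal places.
axis z_1 = (0.7071,0.7071,0.0000); lever o_n−o_1 = (3.1213,1.1213,-1.4142)
cross product → J_v[:, 1] = (-1.0000,1.0000,-1.4142)
J_ω[:, 1] = z_1
entry J[0][1] = -1.0000

-1.000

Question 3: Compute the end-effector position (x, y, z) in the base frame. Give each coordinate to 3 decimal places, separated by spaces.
after link 1: o_1 = (2.8284, -2.8284, 4.0000)
after link 2: o_2 = (5.9497, -1.7071, 2.5858)

5.950 -1.707 2.586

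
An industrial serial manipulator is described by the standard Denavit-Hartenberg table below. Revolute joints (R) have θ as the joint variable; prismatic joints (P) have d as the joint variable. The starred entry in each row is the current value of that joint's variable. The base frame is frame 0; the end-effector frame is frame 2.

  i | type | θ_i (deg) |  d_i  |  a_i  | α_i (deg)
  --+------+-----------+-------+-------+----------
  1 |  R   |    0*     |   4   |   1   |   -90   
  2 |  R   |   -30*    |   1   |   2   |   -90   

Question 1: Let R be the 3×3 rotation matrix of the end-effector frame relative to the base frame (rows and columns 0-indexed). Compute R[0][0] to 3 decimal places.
End-effector x-axis (col 0 of R) = (0.8660,-0.0000,0.5000)
R[0][0] = 0.8660

0.866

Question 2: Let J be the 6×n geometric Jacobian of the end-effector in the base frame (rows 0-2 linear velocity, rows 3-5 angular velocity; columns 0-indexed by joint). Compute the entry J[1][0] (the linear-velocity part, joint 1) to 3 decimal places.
axis z_0 = ẑ; lever o_n−o_0 = (2.7321,1.0000,5.0000)
cross product → J_v[:, 0] = (-1.0000,2.7321,0.0000)
J_ω[:, 0] = z_0
entry J[1][0] = 2.7321

2.732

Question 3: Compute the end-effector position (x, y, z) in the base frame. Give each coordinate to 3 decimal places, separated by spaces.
after link 1: o_1 = (1.0000, 0.0000, 4.0000)
after link 2: o_2 = (2.7321, 1.0000, 5.0000)

2.732 1.000 5.000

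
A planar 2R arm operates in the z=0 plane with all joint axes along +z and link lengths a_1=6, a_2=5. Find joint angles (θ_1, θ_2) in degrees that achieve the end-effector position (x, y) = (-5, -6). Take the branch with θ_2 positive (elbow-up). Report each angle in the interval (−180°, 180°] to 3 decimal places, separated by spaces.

cos θ_2 = (61.0000−6²−5²)/(2·6·5) = 0.0000; θ_2 = 90.0000° (elbow-up)
β = atan2(-6.0000,-5.0000) = -129.8056°; ψ = atan2(5.0000,6.0000) = 39.8056°
θ_1 = β − ψ = -169.6111°

-169.611 90.000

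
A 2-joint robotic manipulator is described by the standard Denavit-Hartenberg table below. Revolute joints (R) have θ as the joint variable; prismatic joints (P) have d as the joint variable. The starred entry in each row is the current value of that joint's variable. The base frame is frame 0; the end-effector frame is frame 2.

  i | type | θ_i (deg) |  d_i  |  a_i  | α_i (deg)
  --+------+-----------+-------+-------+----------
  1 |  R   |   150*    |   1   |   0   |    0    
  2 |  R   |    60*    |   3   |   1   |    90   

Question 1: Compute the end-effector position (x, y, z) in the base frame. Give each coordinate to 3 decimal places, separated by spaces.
after link 1: o_1 = (0.0000, 0.0000, 1.0000)
after link 2: o_2 = (-0.8660, -0.5000, 4.0000)

-0.866 -0.500 4.000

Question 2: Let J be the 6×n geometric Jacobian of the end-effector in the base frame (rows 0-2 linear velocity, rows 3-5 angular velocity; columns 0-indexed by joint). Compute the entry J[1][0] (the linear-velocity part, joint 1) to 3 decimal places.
axis z_0 = ẑ; lever o_n−o_0 = (-0.8660,-0.5000,4.0000)
cross product → J_v[:, 0] = (0.5000,-0.8660,0.0000)
J_ω[:, 0] = z_0
entry J[1][0] = -0.8660

-0.866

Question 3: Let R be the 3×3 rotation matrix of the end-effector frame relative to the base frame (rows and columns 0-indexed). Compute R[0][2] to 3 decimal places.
-0.500

End-effector z-axis (col 2 of R) = (-0.5000,0.8660,0.0000)
R[0][2] = -0.5000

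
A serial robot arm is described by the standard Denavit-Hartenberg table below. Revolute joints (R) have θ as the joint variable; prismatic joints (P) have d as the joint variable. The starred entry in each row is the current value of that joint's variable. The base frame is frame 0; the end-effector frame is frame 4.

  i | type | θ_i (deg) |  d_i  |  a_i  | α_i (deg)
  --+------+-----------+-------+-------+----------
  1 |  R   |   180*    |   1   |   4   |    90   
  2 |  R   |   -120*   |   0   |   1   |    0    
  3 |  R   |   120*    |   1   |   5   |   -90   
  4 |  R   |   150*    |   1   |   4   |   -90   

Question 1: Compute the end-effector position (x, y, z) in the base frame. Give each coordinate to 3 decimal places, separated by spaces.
-5.036 -1.000 1.134

after link 1: o_1 = (-4.0000, 0.0000, 1.0000)
after link 2: o_2 = (-3.5000, 0.0000, 0.1340)
after link 3: o_3 = (-8.5000, 1.0000, 0.1340)
after link 4: o_4 = (-5.0359, -1.0000, 1.1340)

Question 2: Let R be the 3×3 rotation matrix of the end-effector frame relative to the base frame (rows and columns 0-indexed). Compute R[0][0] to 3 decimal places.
0.866

End-effector x-axis (col 0 of R) = (0.8660,-0.5000,-0.0000)
R[0][0] = 0.8660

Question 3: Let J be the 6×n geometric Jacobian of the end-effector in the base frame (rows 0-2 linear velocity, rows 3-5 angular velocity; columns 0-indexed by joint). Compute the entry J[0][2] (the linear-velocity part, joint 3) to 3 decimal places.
1.000

axis z_2 = (0.0000,1.0000,0.0000); lever o_n−o_2 = (-1.5359,-1.0000,1.0000)
cross product → J_v[:, 2] = (1.0000,-0.0000,1.5359)
J_ω[:, 2] = z_2
entry J[0][2] = 1.0000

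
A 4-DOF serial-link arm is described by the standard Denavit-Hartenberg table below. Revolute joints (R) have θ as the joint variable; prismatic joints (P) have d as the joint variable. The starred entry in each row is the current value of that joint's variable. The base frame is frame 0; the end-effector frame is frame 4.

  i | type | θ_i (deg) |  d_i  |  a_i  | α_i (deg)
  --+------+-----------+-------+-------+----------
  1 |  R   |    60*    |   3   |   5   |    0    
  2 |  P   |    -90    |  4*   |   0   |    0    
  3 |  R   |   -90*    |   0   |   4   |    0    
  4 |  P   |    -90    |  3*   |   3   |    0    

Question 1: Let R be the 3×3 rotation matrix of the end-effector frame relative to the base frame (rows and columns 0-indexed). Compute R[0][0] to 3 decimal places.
End-effector x-axis (col 0 of R) = (-0.8660,0.5000,0.0000)
R[0][0] = -0.8660

-0.866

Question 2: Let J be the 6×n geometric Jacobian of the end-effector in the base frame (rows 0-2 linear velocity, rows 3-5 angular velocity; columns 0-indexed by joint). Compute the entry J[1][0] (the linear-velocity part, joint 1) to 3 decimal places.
-2.098

axis z_0 = ẑ; lever o_n−o_0 = (-2.0981,2.3660,10.0000)
cross product → J_v[:, 0] = (-2.3660,-2.0981,0.0000)
J_ω[:, 0] = z_0
entry J[1][0] = -2.0981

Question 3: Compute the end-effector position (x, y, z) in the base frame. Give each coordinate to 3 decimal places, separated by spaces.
-2.098 2.366 10.000

after link 1: o_1 = (2.5000, 4.3301, 3.0000)
after link 2: o_2 = (2.5000, 4.3301, 7.0000)
after link 3: o_3 = (0.5000, 0.8660, 7.0000)
after link 4: o_4 = (-2.0981, 2.3660, 10.0000)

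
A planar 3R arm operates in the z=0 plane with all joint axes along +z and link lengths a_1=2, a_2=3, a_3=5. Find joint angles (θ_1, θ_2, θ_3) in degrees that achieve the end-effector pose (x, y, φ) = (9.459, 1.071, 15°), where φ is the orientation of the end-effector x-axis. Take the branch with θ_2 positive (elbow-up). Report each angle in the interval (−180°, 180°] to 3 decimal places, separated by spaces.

wrist centre = target − a_3·(cos φ, sin φ) = (4.6294, -0.2231)
cos θ_2 = (21.4808−2²−3²)/(2·2·3) = 0.7067; θ_2 = 45.0299° (elbow-up)
β = atan2(-0.2231,4.6294) = -2.7590°; ψ = atan2(2.1224,4.1202) = 27.2542°
θ_1 = β − ψ = -30.0132°
θ_3 = φ − θ_1 − θ_2 = -0.0167° (wrapped to (-180°,180°])

-30.013 45.030 -0.017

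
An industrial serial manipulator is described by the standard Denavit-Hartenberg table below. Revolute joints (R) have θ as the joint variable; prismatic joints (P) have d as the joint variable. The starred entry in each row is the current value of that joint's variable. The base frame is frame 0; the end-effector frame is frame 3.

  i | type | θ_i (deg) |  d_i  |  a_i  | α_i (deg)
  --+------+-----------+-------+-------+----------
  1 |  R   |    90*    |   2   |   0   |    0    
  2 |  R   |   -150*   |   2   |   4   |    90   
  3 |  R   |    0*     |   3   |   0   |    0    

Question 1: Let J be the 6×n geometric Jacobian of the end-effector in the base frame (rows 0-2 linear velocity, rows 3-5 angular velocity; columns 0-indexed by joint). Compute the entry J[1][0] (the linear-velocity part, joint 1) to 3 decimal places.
-0.598

axis z_0 = ẑ; lever o_n−o_0 = (-0.5981,-4.9641,4.0000)
cross product → J_v[:, 0] = (4.9641,-0.5981,0.0000)
J_ω[:, 0] = z_0
entry J[1][0] = -0.5981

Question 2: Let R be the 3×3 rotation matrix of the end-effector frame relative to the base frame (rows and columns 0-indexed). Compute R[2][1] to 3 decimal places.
1.000

End-effector y-axis (col 1 of R) = (0.0000,0.0000,1.0000)
R[2][1] = 1.0000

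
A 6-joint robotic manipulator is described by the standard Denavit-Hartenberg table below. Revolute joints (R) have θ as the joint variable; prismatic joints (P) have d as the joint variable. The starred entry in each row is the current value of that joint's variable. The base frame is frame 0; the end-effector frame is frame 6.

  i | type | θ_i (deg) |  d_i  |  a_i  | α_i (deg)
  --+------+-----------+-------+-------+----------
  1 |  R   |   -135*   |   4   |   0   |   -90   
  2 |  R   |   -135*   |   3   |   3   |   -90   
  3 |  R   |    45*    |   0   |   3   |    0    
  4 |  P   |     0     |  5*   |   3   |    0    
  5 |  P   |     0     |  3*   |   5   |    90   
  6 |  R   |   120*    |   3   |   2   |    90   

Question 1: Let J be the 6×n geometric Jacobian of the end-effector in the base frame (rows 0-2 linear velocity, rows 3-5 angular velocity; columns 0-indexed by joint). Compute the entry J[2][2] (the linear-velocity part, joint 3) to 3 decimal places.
axis z_2 = (-0.5000,-0.5000,0.7071); lever o_n−o_2 = (-3.7698,3.2302,13.3816)
cross product → J_v[:, 2] = (-8.9749,4.0251,-3.5000)
J_ω[:, 2] = z_2
entry J[2][2] = -3.5000

-3.500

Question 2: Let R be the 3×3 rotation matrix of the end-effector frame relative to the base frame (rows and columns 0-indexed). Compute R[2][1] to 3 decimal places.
0.500

End-effector y-axis (col 1 of R) = (0.8536,-0.1464,0.5000)
R[2][1] = 0.5000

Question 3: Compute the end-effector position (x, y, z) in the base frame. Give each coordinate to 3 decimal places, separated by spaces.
-0.149 2.609 19.503

after link 1: o_1 = (0.0000, 0.0000, 4.0000)
after link 2: o_2 = (3.6213, -0.6213, 6.1213)
after link 3: o_3 = (3.1820, 1.9393, 7.6213)
after link 4: o_4 = (0.2426, 2.0000, 12.6569)
after link 5: o_5 = (-1.9896, 4.7678, 17.2782)
after link 6: o_6 = (-0.1485, 2.6088, 19.5029)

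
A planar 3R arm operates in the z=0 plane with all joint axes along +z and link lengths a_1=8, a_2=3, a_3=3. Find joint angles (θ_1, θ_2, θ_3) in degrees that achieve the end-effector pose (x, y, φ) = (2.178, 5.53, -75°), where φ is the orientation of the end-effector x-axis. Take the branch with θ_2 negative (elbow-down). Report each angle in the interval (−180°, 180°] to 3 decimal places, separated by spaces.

101.115 -90.010 -86.106

wrist centre = target − a_3·(cos φ, sin φ) = (1.4015, 8.4278)
cos θ_2 = (72.9918−8²−3²)/(2·8·3) = -0.0002; θ_2 = -90.0098° (elbow-down)
β = atan2(8.4278,1.4015) = 80.5581°; ψ = atan2(-3.0000,7.9995) = -20.5573°
θ_1 = β − ψ = 101.1154°
θ_3 = φ − θ_1 − θ_2 = -86.1055° (wrapped to (-180°,180°])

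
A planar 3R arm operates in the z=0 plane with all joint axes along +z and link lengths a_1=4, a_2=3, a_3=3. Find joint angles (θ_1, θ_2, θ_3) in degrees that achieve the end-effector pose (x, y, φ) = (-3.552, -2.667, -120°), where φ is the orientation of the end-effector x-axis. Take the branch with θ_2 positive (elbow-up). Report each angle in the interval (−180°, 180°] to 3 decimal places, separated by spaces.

wrist centre = target − a_3·(cos φ, sin φ) = (-2.0520, -0.0689)
cos θ_2 = (4.2155−4²−3²)/(2·4·3) = -0.8660; θ_2 = 149.9997° (elbow-up)
β = atan2(-0.0689,-2.0520) = -178.0762°; ψ = atan2(1.5000,1.4019) = 46.9358°
θ_1 = β − ψ = -225.0120°
θ_3 = φ − θ_1 − θ_2 = -44.9877° (wrapped to (-180°,180°])

134.988 150.000 -44.988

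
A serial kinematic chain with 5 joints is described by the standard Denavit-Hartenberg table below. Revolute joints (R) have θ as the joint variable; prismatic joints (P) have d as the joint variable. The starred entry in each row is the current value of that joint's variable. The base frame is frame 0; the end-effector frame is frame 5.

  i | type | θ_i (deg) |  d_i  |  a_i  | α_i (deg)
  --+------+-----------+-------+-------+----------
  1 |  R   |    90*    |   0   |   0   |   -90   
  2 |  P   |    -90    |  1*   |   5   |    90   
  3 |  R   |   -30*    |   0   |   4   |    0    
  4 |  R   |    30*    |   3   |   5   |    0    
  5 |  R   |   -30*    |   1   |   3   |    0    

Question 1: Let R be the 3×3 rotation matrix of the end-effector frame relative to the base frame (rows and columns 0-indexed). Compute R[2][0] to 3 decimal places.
End-effector x-axis (col 0 of R) = (0.5000,-0.0000,0.8660)
R[2][0] = 0.8660

0.866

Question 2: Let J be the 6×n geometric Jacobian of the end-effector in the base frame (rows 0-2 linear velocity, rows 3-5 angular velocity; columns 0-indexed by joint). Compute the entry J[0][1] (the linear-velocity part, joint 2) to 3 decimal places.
prismatic axis z_1 = (-1.0000,0.0000,0.0000)
J_v[:, 1] = z_1; J_ω[:, 1] = (0,0,0)
entry J[0][1] = -1.0000

-1.000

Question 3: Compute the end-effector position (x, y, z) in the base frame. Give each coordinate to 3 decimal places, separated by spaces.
after link 1: o_1 = (0.0000, 0.0000, 0.0000)
after link 2: o_2 = (-1.0000, 0.0000, 5.0000)
after link 3: o_3 = (1.0000, 0.0000, 8.4641)
after link 4: o_4 = (1.0000, -3.0000, 13.4641)
after link 5: o_5 = (2.5000, -4.0000, 16.0622)

2.500 -4.000 16.062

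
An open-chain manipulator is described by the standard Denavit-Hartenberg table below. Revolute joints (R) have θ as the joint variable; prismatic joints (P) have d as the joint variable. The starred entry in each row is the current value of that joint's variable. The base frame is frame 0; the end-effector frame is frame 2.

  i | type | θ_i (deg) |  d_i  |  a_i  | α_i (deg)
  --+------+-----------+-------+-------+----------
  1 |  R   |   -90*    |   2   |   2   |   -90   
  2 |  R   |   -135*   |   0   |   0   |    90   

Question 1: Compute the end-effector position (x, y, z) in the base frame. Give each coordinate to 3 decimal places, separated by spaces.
after link 1: o_1 = (0.0000, -2.0000, 2.0000)
after link 2: o_2 = (0.0000, -2.0000, 2.0000)

0.000 -2.000 2.000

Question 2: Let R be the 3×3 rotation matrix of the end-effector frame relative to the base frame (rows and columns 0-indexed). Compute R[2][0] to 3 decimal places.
End-effector x-axis (col 0 of R) = (-0.0000,0.7071,0.7071)
R[2][0] = 0.7071

0.707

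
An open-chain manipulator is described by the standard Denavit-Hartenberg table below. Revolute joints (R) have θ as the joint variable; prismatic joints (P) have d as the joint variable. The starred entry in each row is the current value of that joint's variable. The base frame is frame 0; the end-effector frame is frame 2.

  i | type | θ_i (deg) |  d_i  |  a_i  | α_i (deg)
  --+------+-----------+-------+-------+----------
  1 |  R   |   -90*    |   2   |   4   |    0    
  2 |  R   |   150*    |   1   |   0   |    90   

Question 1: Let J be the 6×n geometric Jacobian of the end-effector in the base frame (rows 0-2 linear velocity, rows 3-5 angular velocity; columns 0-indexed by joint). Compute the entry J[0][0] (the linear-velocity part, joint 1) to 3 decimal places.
axis z_0 = ẑ; lever o_n−o_0 = (0.0000,-4.0000,3.0000)
cross product → J_v[:, 0] = (4.0000,0.0000,-0.0000)
J_ω[:, 0] = z_0
entry J[0][0] = 4.0000

4.000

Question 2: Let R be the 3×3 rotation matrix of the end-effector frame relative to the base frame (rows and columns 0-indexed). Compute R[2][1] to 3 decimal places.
End-effector y-axis (col 1 of R) = (-0.0000,0.0000,1.0000)
R[2][1] = 1.0000

1.000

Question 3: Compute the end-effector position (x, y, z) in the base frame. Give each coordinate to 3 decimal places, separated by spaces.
0.000 -4.000 3.000

after link 1: o_1 = (0.0000, -4.0000, 2.0000)
after link 2: o_2 = (0.0000, -4.0000, 3.0000)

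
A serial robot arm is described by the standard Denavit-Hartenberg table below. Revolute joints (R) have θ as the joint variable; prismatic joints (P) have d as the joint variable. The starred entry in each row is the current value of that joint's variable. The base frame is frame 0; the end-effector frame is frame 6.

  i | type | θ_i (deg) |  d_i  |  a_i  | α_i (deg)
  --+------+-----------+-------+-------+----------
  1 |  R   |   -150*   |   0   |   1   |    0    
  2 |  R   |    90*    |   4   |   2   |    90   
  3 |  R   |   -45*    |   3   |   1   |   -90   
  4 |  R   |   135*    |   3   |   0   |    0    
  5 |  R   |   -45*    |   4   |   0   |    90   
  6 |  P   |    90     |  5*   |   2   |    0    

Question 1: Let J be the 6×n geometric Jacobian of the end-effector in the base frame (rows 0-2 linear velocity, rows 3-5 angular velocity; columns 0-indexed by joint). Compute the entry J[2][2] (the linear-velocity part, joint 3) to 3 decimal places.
axis z_2 = (-0.8660,-0.5000,0.0000); lever o_n−o_2 = (2.7052,-10.6856,2.1213)
cross product → J_v[:, 2] = (-1.0607,1.8371,10.6066)
J_ω[:, 2] = z_2
entry J[2][2] = 10.6066

10.607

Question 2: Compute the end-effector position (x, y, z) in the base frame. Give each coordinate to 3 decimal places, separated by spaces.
2.839 -12.918 6.121

after link 1: o_1 = (-0.8660, -0.5000, 0.0000)
after link 2: o_2 = (0.1340, -2.2321, 4.0000)
after link 3: o_3 = (-2.1105, -4.3444, 3.2929)
after link 4: o_4 = (-1.0499, -6.1815, 5.4142)
after link 5: o_5 = (0.3643, -8.6310, 8.2426)
after link 6: o_6 = (2.8392, -12.9176, 6.1213)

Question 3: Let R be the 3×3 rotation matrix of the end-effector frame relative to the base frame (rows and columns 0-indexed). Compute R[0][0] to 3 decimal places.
0.354

End-effector x-axis (col 0 of R) = (0.3536,-0.6124,0.7071)
R[0][0] = 0.3536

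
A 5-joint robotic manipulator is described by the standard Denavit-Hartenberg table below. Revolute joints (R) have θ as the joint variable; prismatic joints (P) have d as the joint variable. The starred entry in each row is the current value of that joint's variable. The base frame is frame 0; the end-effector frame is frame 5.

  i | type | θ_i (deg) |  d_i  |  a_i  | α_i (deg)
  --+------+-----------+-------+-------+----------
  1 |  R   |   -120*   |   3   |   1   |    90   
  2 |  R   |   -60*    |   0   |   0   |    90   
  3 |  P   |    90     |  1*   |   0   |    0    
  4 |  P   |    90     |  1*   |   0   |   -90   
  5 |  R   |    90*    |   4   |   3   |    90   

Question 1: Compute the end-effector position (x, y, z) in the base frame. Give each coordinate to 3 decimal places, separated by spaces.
after link 1: o_1 = (-0.5000, -0.8660, 3.0000)
after link 2: o_2 = (-0.5000, -0.8660, 3.0000)
after link 3: o_3 = (-0.0670, -0.1160, 2.5000)
after link 4: o_4 = (0.3660, 0.6340, 2.0000)
after link 5: o_5 = (2.5311, -3.6160, 3.5000)

2.531 -3.616 3.500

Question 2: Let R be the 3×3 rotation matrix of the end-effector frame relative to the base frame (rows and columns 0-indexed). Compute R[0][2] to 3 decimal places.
End-effector z-axis (col 2 of R) = (0.2500,0.4330,0.8660)
R[0][2] = 0.2500

0.250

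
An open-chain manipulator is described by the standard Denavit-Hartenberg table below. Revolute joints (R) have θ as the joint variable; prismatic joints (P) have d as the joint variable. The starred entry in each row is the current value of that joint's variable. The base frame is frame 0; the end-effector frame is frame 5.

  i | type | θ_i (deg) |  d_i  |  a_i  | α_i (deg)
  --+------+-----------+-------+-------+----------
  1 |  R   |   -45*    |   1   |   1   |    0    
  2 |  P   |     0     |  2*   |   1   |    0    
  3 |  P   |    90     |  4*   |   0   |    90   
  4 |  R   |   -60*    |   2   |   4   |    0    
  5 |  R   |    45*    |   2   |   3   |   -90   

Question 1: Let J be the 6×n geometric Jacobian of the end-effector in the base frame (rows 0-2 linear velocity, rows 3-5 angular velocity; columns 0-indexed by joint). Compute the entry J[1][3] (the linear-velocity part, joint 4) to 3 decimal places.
2.999

axis z_3 = (0.7071,-0.7071,0.0000); lever o_n−o_3 = (6.2917,0.6348,-4.2406)
cross product → J_v[:, 3] = (2.9985,2.9985,4.8978)
J_ω[:, 3] = z_3
entry J[1][3] = 2.9985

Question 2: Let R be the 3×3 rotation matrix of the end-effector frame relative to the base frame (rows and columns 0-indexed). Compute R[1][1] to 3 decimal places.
End-effector y-axis (col 1 of R) = (-0.7071,0.7071,-0.0000)
R[1][1] = 0.7071

0.707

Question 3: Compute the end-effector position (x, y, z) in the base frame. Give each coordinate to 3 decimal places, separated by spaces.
7.706 -0.779 2.759

after link 1: o_1 = (0.7071, -0.7071, 1.0000)
after link 2: o_2 = (1.4142, -1.4142, 3.0000)
after link 3: o_3 = (1.4142, -1.4142, 7.0000)
after link 4: o_4 = (4.2426, -1.4142, 3.5359)
after link 5: o_5 = (7.7059, -0.7794, 2.7594)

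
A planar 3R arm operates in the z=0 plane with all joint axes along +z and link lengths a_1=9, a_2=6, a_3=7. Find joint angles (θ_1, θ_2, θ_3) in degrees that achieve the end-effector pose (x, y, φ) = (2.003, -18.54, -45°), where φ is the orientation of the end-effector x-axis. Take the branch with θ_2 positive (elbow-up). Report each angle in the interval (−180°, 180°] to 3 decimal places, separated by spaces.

-119.995 44.992 30.003

wrist centre = target − a_3·(cos φ, sin φ) = (-2.9467, -13.5903)
cos θ_2 = (193.3783−9²−6²)/(2·9·6) = 0.7072; θ_2 = 44.9919° (elbow-up)
β = atan2(-13.5903,-2.9467) = -102.2340°; ψ = atan2(4.2420,13.2432) = 17.7612°
θ_1 = β − ψ = -119.9951°
θ_3 = φ − θ_1 − θ_2 = 30.0032° (wrapped to (-180°,180°])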